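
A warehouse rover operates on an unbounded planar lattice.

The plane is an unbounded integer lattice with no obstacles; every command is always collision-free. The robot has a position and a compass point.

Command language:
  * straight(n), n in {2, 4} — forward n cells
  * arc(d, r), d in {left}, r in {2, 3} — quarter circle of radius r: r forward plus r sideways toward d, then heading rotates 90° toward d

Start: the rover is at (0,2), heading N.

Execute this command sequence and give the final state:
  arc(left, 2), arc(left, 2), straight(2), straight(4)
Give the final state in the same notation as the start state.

at (-4,-4), heading S

begin: at (0,2), heading N
[1] after arc(left, 2): at (-2,4), heading W
[2] after arc(left, 2): at (-4,2), heading S
[3] after straight(2): at (-4,0), heading S
[4] after straight(4): at (-4,-4), heading S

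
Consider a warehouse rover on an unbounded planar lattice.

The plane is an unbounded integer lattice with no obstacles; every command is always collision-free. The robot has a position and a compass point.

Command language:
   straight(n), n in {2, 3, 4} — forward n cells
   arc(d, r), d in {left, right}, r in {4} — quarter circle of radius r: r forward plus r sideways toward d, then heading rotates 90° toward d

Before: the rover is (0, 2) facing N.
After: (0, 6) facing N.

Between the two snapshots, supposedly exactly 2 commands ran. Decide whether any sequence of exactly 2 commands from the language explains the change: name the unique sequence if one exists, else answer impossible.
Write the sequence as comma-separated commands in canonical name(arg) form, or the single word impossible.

straight(2), straight(2)

key: heading stays N — no command in the sequence turns
start: (0, 2) facing N
1. straight(2) → (0, 4) facing N
2. straight(2) → (0, 6) facing N
all 25 alternatives checked — unique.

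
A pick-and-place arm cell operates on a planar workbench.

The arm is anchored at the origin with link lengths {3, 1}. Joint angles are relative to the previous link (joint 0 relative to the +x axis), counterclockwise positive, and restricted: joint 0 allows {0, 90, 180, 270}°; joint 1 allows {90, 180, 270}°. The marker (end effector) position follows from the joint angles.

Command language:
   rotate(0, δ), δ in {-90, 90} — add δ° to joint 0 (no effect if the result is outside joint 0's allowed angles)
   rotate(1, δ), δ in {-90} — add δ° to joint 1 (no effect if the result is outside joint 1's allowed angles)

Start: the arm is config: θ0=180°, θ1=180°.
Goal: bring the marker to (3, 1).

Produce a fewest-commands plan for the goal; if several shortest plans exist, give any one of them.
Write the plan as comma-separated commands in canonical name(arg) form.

rotate(1, -90), rotate(0, -90), rotate(0, -90)

t0: config: θ0=180°, θ1=180°
[1] after rotate(1, -90): config: θ0=180°, θ1=90°
[2] after rotate(0, -90): config: θ0=90°, θ1=90°
[3] after rotate(0, -90): config: θ0=0°, θ1=90°
no 2-step plan works, so 3 is optimal.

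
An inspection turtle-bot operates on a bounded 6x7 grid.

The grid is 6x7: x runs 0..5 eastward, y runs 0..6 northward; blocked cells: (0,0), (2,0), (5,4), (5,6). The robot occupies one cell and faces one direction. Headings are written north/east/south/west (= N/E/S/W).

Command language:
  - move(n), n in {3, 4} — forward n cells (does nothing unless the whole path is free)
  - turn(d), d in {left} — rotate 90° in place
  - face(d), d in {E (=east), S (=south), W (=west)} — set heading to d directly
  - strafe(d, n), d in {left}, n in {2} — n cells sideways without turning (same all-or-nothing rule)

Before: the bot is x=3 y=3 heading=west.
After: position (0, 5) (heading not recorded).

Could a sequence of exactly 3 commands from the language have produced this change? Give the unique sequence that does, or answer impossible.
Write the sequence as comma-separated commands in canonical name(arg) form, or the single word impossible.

move(3), face(E), strafe(left, 2)

key: running strafe(left, 2) before move(3) would end elsewhere — order is forced
from: x=3 y=3 heading=west
[1] after move(3): x=0 y=3 heading=west
[2] after face(E): x=0 y=3 heading=east
[3] after strafe(left, 2): x=0 y=5 heading=east
uniquely the one of 343 3-step routes that fits.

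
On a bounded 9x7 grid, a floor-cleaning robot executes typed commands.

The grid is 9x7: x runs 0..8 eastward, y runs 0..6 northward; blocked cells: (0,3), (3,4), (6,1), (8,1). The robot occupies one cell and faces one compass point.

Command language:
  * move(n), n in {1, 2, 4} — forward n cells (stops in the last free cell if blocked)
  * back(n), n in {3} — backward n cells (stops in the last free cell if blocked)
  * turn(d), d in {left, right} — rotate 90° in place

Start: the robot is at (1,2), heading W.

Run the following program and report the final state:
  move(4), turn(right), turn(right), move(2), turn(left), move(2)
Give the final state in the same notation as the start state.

at (2,4), heading N

start: at (1,2), heading W
1. move(4) → at (0,2), heading W
2. turn(right) → at (0,2), heading N
3. turn(right) → at (0,2), heading E
4. move(2) → at (2,2), heading E
5. turn(left) → at (2,2), heading N
6. move(2) → at (2,4), heading N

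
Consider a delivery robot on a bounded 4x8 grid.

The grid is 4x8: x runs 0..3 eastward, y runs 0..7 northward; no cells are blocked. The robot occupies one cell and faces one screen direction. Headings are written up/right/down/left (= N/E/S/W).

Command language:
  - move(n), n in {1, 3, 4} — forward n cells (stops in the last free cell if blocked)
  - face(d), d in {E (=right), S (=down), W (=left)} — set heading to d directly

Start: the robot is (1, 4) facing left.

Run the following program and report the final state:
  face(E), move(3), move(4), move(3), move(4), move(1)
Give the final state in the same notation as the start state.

(3, 4) facing right

start: (1, 4) facing left
step 1 (face(E)): (1, 4) facing right
step 2 (move(3)): (3, 4) facing right
step 3 (move(4)): (3, 4) facing right
step 4 (move(3)): (3, 4) facing right
step 5 (move(4)): (3, 4) facing right
step 6 (move(1)): (3, 4) facing right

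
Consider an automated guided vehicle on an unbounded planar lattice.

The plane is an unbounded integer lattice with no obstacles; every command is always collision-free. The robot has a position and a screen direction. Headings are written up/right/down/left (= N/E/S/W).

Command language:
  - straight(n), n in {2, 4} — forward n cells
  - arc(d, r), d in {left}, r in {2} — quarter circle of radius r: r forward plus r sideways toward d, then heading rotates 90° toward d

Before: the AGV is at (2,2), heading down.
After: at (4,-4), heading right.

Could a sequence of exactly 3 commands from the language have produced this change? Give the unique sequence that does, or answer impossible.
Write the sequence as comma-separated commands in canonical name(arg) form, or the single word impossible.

key: order matters: swapping straight(2) and arc(left, 2) lands elsewhere
t0: at (2,2), heading down
t=1 straight(2) ⇒ at (2,0), heading down
t=2 straight(2) ⇒ at (2,-2), heading down
t=3 arc(left, 2) ⇒ at (4,-4), heading right
uniquely the one of 27 3-step routes that fits.

straight(2), straight(2), arc(left, 2)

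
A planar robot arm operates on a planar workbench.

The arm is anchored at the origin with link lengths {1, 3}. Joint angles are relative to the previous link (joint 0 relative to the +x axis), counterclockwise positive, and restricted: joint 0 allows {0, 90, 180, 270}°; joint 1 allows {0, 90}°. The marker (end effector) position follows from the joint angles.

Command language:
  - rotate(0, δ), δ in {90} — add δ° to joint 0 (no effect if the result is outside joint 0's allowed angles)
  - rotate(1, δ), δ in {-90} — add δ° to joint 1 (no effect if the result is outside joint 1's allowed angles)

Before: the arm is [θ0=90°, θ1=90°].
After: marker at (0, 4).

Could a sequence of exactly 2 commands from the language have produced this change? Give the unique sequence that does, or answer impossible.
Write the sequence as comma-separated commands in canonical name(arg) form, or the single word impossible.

initial: [θ0=90°, θ1=90°]
1. rotate(1, -90) → [θ0=90°, θ1=0°]
2. rotate(1, -90) → [θ0=90°, θ1=0°]
uniquely the one of 4 2-step routes that fits.

rotate(1, -90), rotate(1, -90)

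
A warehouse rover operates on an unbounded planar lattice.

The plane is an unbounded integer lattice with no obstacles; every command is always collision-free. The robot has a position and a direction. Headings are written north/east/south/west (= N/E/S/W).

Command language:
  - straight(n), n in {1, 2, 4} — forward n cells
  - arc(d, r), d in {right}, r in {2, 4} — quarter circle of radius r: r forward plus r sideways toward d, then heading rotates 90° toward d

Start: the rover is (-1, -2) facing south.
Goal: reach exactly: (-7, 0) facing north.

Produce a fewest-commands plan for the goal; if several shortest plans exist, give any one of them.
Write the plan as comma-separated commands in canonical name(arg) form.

t0: (-1, -2) facing south
step 1 (arc(right, 2)): (-3, -4) facing west
step 2 (arc(right, 4)): (-7, 0) facing north
no 1-step plan works, so 2 is optimal.

arc(right, 2), arc(right, 4)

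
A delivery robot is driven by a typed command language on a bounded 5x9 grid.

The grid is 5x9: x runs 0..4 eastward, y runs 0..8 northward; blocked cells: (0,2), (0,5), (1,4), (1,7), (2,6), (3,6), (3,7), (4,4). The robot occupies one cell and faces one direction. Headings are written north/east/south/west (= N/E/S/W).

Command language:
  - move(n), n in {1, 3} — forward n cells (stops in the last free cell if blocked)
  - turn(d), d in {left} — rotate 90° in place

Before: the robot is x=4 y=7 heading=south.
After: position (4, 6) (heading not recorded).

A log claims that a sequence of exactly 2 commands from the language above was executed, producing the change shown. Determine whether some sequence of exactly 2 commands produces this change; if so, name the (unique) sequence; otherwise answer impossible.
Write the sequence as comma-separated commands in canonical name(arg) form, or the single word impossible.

move(1), turn(left)

key: order matters: swapping move(1) and turn(left) lands elsewhere
from: x=4 y=7 heading=south
step 1 (move(1)): x=4 y=6 heading=south
step 2 (turn(left)): x=4 y=6 heading=east
all 9 alternatives checked — unique.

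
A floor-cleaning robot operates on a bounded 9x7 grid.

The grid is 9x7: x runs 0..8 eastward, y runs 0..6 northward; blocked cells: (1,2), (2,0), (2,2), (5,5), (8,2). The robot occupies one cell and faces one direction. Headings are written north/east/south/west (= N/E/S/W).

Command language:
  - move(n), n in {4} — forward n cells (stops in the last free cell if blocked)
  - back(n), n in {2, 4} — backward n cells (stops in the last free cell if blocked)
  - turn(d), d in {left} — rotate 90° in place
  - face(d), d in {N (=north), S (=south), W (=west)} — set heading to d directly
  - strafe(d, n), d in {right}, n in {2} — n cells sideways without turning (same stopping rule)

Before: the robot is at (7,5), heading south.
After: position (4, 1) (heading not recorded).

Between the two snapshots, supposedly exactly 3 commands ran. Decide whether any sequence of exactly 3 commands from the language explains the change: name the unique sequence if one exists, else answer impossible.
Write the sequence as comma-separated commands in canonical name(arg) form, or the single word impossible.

strafe(right, 2), move(4), strafe(right, 2)

key: the first strafe(right, 2) is stopped early by the blocked cell at (5,5)
t0: at (7,5), heading south
step 1 (strafe(right, 2)): at (6,5), heading south
step 2 (move(4)): at (6,1), heading south
step 3 (strafe(right, 2)): at (4,1), heading south
uniquely the one of 512 3-step routes that fits.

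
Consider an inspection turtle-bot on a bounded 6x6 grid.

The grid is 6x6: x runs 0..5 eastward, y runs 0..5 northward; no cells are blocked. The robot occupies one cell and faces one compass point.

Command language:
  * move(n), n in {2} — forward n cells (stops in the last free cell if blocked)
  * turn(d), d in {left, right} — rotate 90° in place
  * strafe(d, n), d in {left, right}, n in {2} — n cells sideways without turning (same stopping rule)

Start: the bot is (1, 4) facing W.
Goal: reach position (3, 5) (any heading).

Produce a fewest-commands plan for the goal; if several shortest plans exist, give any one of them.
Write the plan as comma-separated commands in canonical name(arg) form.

turn(right), strafe(right, 2), move(2)

begin: (1, 4) facing W
1. turn(right) → (1, 4) facing N
2. strafe(right, 2) → (3, 4) facing N
3. move(2) → (3, 5) facing N
minimal: 3 command(s), checked below 3.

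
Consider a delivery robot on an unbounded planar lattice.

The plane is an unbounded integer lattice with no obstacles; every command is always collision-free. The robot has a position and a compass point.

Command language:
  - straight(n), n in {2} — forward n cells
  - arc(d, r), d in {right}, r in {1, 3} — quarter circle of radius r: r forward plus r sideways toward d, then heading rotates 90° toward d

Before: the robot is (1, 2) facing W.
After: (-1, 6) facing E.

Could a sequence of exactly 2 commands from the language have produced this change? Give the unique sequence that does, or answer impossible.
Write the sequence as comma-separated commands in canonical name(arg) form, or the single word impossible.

arc(right, 3), arc(right, 1)

key: cell and facing (now E) both changed — the 2 commands mix motion and turning
from: (1, 2) facing W
[1] after arc(right, 3): (-2, 5) facing N
[2] after arc(right, 1): (-1, 6) facing E
no rival 2-sequence matches.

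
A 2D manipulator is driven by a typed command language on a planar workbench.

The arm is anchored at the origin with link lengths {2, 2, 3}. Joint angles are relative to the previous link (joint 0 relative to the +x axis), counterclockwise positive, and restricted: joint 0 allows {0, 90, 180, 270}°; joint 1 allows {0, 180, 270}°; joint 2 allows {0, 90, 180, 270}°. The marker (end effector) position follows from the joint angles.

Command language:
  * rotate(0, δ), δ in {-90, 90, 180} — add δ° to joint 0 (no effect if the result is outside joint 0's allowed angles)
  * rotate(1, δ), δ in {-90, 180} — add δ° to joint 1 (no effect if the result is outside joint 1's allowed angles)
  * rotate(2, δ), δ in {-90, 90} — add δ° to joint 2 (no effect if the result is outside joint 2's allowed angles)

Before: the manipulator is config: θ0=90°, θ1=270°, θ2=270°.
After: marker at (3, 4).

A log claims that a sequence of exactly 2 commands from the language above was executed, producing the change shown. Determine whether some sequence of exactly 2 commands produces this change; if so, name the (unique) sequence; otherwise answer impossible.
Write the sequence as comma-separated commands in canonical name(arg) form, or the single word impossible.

key: running rotate(1, 180) before rotate(1, -90) would end elsewhere — order is forced
start: config: θ0=90°, θ1=270°, θ2=270°
t=1 rotate(1, -90) ⇒ config: θ0=90°, θ1=180°, θ2=270°
t=2 rotate(1, 180) ⇒ config: θ0=90°, θ1=0°, θ2=270°
no rival 2-sequence matches.

rotate(1, -90), rotate(1, 180)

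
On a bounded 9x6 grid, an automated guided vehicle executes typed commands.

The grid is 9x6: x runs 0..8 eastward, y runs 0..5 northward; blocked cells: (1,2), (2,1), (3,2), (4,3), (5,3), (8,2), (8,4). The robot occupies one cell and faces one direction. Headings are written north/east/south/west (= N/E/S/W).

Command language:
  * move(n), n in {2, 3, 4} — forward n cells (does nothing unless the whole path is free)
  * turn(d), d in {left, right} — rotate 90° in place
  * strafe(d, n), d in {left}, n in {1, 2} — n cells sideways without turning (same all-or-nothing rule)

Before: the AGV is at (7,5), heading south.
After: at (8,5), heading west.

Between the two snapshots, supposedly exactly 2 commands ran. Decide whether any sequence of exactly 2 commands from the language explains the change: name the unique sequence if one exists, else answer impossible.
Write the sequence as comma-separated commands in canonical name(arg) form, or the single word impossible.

key: cell and facing (now W) both changed — the 2 commands mix motion and turning
from: at (7,5), heading south
step 1 (strafe(left, 1)): at (8,5), heading south
step 2 (turn(right)): at (8,5), heading west
no other 2-command option fits: unique.

strafe(left, 1), turn(right)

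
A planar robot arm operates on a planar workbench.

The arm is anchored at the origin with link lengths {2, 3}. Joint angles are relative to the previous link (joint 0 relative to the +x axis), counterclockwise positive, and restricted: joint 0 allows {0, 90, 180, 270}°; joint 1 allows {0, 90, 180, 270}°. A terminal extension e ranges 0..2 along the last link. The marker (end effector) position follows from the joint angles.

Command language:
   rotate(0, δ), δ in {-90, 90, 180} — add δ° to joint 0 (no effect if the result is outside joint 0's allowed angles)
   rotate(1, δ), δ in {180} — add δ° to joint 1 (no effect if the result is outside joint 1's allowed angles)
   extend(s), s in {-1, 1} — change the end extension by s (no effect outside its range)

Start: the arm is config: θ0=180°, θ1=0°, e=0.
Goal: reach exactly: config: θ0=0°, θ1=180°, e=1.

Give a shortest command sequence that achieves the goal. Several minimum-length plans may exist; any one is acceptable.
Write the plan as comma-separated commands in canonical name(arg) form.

begin: config: θ0=180°, θ1=0°, e=0
[1] after rotate(0, 180): config: θ0=0°, θ1=0°, e=0
[2] after extend(1): config: θ0=0°, θ1=0°, e=1
[3] after rotate(1, 180): config: θ0=0°, θ1=180°, e=1
minimal: 3 command(s), checked below 3.

rotate(0, 180), extend(1), rotate(1, 180)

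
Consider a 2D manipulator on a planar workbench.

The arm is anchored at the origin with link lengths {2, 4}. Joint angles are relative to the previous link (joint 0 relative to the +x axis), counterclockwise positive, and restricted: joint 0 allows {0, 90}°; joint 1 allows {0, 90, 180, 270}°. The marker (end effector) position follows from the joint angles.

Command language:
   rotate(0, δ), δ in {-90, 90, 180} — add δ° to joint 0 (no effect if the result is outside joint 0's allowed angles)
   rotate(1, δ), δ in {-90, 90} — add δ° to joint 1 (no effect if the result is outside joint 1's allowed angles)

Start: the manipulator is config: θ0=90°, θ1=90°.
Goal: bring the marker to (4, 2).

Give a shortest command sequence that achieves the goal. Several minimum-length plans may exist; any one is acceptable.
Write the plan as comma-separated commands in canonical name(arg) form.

from: config: θ0=90°, θ1=90°
1. rotate(1, 90) → config: θ0=90°, θ1=180°
2. rotate(1, 90) → config: θ0=90°, θ1=270°
minimal: 2 command(s), checked below 2.

rotate(1, 90), rotate(1, 90)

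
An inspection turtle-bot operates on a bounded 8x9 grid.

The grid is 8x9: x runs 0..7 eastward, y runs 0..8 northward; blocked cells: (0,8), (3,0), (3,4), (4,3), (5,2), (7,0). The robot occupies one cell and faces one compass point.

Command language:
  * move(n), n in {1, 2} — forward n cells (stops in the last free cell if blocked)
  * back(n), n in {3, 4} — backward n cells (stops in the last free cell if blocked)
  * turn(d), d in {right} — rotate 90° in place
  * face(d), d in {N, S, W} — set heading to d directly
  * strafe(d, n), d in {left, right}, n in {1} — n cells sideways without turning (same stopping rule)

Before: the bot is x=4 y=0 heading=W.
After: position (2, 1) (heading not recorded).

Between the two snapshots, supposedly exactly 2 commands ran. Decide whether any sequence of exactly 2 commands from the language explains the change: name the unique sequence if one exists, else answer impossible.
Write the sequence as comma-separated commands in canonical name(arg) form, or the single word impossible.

strafe(right, 1), move(2)

key: order matters: swapping strafe(right, 1) and move(2) lands elsewhere
from: x=4 y=0 heading=W
step 1 (strafe(right, 1)): x=4 y=1 heading=W
step 2 (move(2)): x=2 y=1 heading=W
uniquely the one of 100 2-step routes that fits.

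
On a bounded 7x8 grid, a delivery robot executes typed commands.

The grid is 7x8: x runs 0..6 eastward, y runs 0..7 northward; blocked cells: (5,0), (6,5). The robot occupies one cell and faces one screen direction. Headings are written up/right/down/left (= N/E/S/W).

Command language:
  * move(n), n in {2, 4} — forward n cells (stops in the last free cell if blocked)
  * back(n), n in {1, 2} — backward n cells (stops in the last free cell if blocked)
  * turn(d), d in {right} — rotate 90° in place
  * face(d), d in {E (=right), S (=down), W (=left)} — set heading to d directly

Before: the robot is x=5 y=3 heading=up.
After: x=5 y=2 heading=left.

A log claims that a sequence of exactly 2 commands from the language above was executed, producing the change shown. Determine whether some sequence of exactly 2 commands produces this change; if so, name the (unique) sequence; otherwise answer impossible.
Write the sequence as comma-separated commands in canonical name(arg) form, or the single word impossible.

back(1), face(W)

key: order matters: swapping back(1) and face(W) lands elsewhere
t0: x=5 y=3 heading=up
[1] after back(1): x=5 y=2 heading=up
[2] after face(W): x=5 y=2 heading=left
no other 2-command option fits: unique.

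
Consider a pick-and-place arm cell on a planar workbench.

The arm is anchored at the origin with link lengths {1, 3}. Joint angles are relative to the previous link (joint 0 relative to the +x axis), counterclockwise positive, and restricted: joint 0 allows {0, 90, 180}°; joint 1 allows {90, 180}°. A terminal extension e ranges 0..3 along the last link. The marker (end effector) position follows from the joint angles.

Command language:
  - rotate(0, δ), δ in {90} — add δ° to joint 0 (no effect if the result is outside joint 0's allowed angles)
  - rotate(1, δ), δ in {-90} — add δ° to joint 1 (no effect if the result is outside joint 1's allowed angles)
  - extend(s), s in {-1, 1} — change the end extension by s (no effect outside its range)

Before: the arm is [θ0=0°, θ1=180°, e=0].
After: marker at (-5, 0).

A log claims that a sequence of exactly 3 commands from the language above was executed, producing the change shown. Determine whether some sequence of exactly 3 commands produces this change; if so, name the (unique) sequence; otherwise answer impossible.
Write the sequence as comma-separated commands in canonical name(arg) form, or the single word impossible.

extend(1), extend(1), extend(1)

begin: [θ0=0°, θ1=180°, e=0]
step 1 (extend(1)): [θ0=0°, θ1=180°, e=1]
step 2 (extend(1)): [θ0=0°, θ1=180°, e=2]
step 3 (extend(1)): [θ0=0°, θ1=180°, e=3]
no other 3-command option fits: unique.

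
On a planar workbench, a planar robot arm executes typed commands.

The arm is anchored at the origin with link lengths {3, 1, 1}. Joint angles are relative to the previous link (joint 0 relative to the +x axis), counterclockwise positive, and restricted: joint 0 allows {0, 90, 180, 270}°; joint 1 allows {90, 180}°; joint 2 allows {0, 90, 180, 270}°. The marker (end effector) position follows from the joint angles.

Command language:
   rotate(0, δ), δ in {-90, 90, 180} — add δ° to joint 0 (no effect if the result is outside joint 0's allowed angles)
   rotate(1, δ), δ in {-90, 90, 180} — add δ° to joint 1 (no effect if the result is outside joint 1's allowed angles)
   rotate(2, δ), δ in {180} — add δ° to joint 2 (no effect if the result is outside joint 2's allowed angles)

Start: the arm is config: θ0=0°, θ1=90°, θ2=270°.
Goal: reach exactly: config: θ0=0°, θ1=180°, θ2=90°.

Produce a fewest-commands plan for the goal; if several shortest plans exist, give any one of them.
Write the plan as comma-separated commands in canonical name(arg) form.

rotate(2, 180), rotate(1, 90)

begin: config: θ0=0°, θ1=90°, θ2=270°
step 1 (rotate(2, 180)): config: θ0=0°, θ1=90°, θ2=90°
step 2 (rotate(1, 90)): config: θ0=0°, θ1=180°, θ2=90°
shorter routes all fall short; 2 is best.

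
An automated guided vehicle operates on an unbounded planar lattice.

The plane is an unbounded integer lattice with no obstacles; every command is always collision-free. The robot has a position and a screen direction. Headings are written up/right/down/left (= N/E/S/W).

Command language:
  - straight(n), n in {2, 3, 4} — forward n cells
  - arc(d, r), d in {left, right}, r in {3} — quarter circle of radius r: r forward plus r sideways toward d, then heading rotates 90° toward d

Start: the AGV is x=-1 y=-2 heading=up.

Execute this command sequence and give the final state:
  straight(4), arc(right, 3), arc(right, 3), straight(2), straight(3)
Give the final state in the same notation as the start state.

t0: x=-1 y=-2 heading=up
[1] after straight(4): x=-1 y=2 heading=up
[2] after arc(right, 3): x=2 y=5 heading=right
[3] after arc(right, 3): x=5 y=2 heading=down
[4] after straight(2): x=5 y=0 heading=down
[5] after straight(3): x=5 y=-3 heading=down

x=5 y=-3 heading=down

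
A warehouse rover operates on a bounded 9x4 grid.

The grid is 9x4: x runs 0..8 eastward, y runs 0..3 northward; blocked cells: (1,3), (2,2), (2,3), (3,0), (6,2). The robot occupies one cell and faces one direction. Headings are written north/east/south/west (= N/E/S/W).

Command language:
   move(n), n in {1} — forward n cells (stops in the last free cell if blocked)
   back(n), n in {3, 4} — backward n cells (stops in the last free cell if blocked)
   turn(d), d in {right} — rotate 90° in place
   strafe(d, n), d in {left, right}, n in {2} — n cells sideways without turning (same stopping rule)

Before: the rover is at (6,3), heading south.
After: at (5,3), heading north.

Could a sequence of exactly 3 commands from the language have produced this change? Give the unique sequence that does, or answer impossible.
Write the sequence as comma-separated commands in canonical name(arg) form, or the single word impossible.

key: position moved to (5,3) AND the heading swung to N — translation plus rotation needed
from: at (6,3), heading south
t=1 turn(right) ⇒ at (6,3), heading west
t=2 move(1) ⇒ at (5,3), heading west
t=3 turn(right) ⇒ at (5,3), heading north
no other 3-command option fits: unique.

turn(right), move(1), turn(right)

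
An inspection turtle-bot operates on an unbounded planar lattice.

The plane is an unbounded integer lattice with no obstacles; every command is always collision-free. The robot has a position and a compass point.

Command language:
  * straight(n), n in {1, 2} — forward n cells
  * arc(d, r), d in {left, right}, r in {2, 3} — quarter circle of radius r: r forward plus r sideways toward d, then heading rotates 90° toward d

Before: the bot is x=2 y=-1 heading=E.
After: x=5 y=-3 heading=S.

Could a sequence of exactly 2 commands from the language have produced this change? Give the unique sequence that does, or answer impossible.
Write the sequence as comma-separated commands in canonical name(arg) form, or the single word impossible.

straight(1), arc(right, 2)

key: order matters: swapping straight(1) and arc(right, 2) lands elsewhere
begin: x=2 y=-1 heading=E
step 1 (straight(1)): x=3 y=-1 heading=E
step 2 (arc(right, 2)): x=5 y=-3 heading=S
all 36 alternatives checked — unique.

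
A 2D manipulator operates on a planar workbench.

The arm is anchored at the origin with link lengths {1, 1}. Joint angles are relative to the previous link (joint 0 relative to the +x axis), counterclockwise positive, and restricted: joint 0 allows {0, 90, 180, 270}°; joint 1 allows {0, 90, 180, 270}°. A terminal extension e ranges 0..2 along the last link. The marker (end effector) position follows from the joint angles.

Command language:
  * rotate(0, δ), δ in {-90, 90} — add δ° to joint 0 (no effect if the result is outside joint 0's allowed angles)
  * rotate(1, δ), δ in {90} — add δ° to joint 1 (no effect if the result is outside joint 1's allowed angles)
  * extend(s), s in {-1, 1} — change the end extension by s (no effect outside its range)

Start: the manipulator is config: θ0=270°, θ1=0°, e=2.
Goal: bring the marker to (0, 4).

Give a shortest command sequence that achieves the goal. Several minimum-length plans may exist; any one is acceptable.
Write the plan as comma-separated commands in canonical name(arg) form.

rotate(0, -90), rotate(0, -90)

initial: config: θ0=270°, θ1=0°, e=2
[1] after rotate(0, -90): config: θ0=180°, θ1=0°, e=2
[2] after rotate(0, -90): config: θ0=90°, θ1=0°, e=2
no 1-step plan works, so 2 is optimal.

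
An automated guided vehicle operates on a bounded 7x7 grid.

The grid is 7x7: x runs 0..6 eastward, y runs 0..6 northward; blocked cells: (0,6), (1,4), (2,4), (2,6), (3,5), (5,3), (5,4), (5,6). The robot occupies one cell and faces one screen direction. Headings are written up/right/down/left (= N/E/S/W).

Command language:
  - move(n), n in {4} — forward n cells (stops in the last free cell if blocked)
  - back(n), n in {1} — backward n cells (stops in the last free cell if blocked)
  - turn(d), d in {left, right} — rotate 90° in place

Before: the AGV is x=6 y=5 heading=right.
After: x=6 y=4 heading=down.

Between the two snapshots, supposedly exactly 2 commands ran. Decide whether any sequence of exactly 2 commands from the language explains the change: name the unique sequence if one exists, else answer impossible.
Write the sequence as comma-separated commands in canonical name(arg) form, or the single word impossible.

every 2-command combo misses the target.

impossible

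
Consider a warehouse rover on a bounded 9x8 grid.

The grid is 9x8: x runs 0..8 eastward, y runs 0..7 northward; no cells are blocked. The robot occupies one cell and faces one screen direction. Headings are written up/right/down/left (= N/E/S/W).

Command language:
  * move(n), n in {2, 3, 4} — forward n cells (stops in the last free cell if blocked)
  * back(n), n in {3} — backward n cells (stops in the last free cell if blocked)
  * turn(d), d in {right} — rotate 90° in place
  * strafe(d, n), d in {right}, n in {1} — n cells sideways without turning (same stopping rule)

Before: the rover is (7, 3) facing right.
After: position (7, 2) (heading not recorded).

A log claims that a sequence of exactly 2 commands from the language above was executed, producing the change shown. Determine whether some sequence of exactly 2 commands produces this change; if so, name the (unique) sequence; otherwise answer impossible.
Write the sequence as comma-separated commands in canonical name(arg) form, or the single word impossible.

strafe(right, 1), turn(right)

key: running turn(right) before strafe(right, 1) would end elsewhere — order is forced
from: (7, 3) facing right
1. strafe(right, 1) → (7, 2) facing right
2. turn(right) → (7, 2) facing down
uniquely the one of 36 2-step routes that fits.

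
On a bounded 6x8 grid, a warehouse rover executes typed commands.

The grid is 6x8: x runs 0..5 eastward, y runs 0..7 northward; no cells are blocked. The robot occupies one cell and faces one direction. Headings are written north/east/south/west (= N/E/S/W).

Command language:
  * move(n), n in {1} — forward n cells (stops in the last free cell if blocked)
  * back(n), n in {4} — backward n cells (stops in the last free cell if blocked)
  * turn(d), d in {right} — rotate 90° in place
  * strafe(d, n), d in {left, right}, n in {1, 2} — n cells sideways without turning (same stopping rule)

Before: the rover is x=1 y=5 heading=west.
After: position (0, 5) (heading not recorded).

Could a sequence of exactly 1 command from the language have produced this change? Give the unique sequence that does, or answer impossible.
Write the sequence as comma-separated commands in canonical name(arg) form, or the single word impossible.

move(1)

initial: x=1 y=5 heading=west
t=1 move(1) ⇒ x=0 y=5 heading=west
all 7 alternatives checked — unique.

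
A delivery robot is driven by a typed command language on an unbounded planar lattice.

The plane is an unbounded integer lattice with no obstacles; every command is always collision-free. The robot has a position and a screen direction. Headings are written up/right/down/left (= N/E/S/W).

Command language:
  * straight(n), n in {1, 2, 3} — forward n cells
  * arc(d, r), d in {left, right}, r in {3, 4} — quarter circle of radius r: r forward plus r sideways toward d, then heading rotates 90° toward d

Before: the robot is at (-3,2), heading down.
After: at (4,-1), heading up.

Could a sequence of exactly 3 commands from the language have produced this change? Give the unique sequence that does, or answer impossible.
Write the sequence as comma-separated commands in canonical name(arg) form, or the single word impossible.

straight(2), arc(left, 4), arc(left, 3)

key: running arc(left, 3) before straight(2) would end elsewhere — order is forced
start: at (-3,2), heading down
step 1 (straight(2)): at (-3,0), heading down
step 2 (arc(left, 4)): at (1,-4), heading right
step 3 (arc(left, 3)): at (4,-1), heading up
uniquely the one of 343 3-step routes that fits.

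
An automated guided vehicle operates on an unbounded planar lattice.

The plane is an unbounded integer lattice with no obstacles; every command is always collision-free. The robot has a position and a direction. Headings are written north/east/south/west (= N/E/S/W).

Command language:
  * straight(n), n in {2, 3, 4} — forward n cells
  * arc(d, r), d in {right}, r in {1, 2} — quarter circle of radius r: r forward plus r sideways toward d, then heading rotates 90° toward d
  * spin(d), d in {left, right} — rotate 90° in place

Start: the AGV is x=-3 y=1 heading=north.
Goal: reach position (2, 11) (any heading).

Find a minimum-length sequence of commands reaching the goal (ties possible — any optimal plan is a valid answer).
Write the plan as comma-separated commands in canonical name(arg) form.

straight(4), straight(4), arc(right, 2), straight(3)

start: x=-3 y=1 heading=north
[1] after straight(4): x=-3 y=5 heading=north
[2] after straight(4): x=-3 y=9 heading=north
[3] after arc(right, 2): x=-1 y=11 heading=east
[4] after straight(3): x=2 y=11 heading=east
nothing shorter than 4 reaches the goal.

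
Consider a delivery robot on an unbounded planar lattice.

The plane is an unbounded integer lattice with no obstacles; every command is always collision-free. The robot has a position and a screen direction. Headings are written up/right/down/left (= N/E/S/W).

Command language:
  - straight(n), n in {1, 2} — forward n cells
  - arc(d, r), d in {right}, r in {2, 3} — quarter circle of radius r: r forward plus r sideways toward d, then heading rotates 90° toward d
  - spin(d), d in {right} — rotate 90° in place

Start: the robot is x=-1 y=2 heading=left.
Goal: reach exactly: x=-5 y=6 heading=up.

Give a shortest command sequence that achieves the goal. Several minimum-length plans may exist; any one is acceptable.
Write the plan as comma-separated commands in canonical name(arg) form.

straight(1), arc(right, 3), straight(1)

from: x=-1 y=2 heading=left
step 1 (straight(1)): x=-2 y=2 heading=left
step 2 (arc(right, 3)): x=-5 y=5 heading=up
step 3 (straight(1)): x=-5 y=6 heading=up
nothing shorter than 3 reaches the goal.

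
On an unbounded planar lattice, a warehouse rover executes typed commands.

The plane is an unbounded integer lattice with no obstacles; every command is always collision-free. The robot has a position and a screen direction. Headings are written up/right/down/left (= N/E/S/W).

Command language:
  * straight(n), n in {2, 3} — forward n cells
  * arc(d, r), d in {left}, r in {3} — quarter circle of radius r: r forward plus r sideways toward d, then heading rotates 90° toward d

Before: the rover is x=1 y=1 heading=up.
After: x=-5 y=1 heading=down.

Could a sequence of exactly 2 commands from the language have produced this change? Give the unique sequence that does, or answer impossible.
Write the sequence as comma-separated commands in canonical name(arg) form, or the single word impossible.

arc(left, 3), arc(left, 3)

key: position moved to (-5,1) AND the heading swung to S — translation plus rotation needed
initial: x=1 y=1 heading=up
t=1 arc(left, 3) ⇒ x=-2 y=4 heading=left
t=2 arc(left, 3) ⇒ x=-5 y=1 heading=down
uniquely the one of 9 2-step routes that fits.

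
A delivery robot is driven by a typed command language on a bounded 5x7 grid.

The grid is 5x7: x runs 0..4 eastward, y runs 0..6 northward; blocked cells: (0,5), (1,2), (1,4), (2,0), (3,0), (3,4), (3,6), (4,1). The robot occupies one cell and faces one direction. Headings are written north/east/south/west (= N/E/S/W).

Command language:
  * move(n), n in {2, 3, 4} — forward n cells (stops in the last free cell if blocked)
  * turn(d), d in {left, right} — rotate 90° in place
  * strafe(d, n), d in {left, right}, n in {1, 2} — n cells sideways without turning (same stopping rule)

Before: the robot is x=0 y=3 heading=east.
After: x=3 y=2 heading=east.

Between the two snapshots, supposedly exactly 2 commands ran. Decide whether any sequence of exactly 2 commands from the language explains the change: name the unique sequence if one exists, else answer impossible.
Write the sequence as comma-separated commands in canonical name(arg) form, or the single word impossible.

move(3), strafe(right, 1)

key: still facing E at the end — nothing in the sequence rotates
from: x=0 y=3 heading=east
t=1 move(3) ⇒ x=3 y=3 heading=east
t=2 strafe(right, 1) ⇒ x=3 y=2 heading=east
all 81 alternatives checked — unique.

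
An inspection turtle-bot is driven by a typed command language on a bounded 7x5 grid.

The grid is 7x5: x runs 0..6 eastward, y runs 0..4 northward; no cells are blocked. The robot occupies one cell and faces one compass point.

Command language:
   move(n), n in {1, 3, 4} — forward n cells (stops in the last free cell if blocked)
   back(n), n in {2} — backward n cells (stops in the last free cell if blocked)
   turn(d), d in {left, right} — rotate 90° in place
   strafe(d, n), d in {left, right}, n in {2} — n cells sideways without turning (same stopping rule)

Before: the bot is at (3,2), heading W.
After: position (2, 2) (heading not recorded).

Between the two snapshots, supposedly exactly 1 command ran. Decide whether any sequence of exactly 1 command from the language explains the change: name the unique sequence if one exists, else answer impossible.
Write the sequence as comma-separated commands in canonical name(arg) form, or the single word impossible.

move(1)

begin: at (3,2), heading W
t=1 move(1) ⇒ at (2,2), heading W
uniquely the one of 8 1-step routes that fits.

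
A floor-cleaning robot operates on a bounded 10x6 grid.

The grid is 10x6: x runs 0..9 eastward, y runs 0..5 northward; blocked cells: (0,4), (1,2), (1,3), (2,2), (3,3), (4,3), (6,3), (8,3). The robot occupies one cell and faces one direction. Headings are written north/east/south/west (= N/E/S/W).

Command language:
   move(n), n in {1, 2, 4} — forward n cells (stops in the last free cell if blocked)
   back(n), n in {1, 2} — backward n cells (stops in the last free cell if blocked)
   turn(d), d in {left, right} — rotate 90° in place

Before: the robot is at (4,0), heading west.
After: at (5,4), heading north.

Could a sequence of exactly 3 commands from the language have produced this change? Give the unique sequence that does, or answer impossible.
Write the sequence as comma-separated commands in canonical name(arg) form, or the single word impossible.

key: cell and facing (now N) both changed — the 3 commands mix motion and turning
initial: at (4,0), heading west
t=1 back(1) ⇒ at (5,0), heading west
t=2 turn(right) ⇒ at (5,0), heading north
t=3 move(4) ⇒ at (5,4), heading north
all 343 alternatives checked — unique.

back(1), turn(right), move(4)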